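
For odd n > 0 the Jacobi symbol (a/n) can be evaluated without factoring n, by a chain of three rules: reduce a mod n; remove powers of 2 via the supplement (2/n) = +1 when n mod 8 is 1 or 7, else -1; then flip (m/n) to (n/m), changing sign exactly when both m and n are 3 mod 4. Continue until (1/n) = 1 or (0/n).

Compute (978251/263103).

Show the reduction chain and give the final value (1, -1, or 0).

(978251/263103): 978251 mod 263103 = 188942, so (978251/263103) = (188942/263103)
factor out 2^1: 188942 = 2^1·94471; with 263103 mod 8 = 7, (2/263103) = +1; sign now +1; continue with (94471/263103)
flip (94471/263103) -> (263103/94471): both odd, 94471 mod 4 = 3, 263103 mod 4 = 3, so the flip contributes -1; sign now -1
(263103/94471): 263103 mod 94471 = 74161, so (263103/94471) = (74161/94471)
flip (74161/94471) -> (94471/74161): both odd, 74161 mod 4 = 1, 94471 mod 4 = 3, so the flip contributes +1; sign now -1
(94471/74161): 94471 mod 74161 = 20310, so (94471/74161) = (20310/74161)
factor out 2^1: 20310 = 2^1·10155; with 74161 mod 8 = 1, (2/74161) = +1; sign now -1; continue with (10155/74161)
flip (10155/74161) -> (74161/10155): both odd, 10155 mod 4 = 3, 74161 mod 4 = 1, so the flip contributes +1; sign now -1
(74161/10155): 74161 mod 10155 = 3076, so (74161/10155) = (3076/10155)
factor out 2^2: 3076 = 2^2·769; with 10155 mod 8 = 3, (2/10155) = -1; sign now -1; continue with (769/10155)
flip (769/10155) -> (10155/769): both odd, 769 mod 4 = 1, 10155 mod 4 = 3, so the flip contributes +1; sign now -1
(10155/769): 10155 mod 769 = 158, so (10155/769) = (158/769)
factor out 2^1: 158 = 2^1·79; with 769 mod 8 = 1, (2/769) = +1; sign now -1; continue with (79/769)
flip (79/769) -> (769/79): both odd, 79 mod 4 = 3, 769 mod 4 = 1, so the flip contributes +1; sign now -1
(769/79): 769 mod 79 = 58, so (769/79) = (58/79)
factor out 2^1: 58 = 2^1·29; with 79 mod 8 = 7, (2/79) = +1; sign now -1; continue with (29/79)
flip (29/79) -> (79/29): both odd, 29 mod 4 = 1, 79 mod 4 = 3, so the flip contributes +1; sign now -1
(79/29): 79 mod 29 = 21, so (79/29) = (21/29)
flip (21/29) -> (29/21): both odd, 21 mod 4 = 1, 29 mod 4 = 1, so the flip contributes +1; sign now -1
(29/21): 29 mod 21 = 8, so (29/21) = (8/21)
factor out 2^3: 8 = 2^3·1; with 21 mod 8 = 5, (2/21) = -1; sign now +1; continue with (1/21)
reached (1/21) = 1, so the symbol is +1

1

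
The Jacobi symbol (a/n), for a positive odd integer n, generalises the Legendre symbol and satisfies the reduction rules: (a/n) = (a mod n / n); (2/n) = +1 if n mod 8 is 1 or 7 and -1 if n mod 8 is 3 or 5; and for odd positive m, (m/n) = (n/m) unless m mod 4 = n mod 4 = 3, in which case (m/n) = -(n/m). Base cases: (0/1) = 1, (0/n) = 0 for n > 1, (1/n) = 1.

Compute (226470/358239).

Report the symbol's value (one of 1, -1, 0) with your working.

0

226470 = 2^1·113235; (2/358239) = +1 since 358239 mod 8 = 7, so (226470/358239) = (+1)^1·(113235/358239); sign now +1
reciprocity: (113235/358239) = -1·(358239/113235) since 113235 mod 4 = 3, 358239 mod 4 = 3; sign now -1
(358239/113235) = (18534/113235)   [reduce mod 113235]
18534 = 2^1·9267; (2/113235) = -1 since 113235 mod 8 = 3, so (18534/113235) = (-1)^1·(9267/113235); sign now +1
reciprocity: (9267/113235) = -1·(113235/9267) since 9267 mod 4 = 3, 113235 mod 4 = 3; sign now -1
(113235/9267) = (2031/9267)   [reduce mod 9267]
reciprocity: (2031/9267) = -1·(9267/2031) since 2031 mod 4 = 3, 9267 mod 4 = 3; sign now +1
(9267/2031) = (1143/2031)   [reduce mod 2031]
reciprocity: (1143/2031) = -1·(2031/1143) since 1143 mod 4 = 3, 2031 mod 4 = 3; sign now -1
(2031/1143) = (888/1143)   [reduce mod 1143]
888 = 2^3·111; (2/1143) = +1 since 1143 mod 8 = 7, so (888/1143) = (+1)^3·(111/1143); sign now -1
reciprocity: (111/1143) = -1·(1143/111) since 111 mod 4 = 3, 1143 mod 4 = 3; sign now +1
(1143/111) = (33/111)   [reduce mod 111]
reciprocity: (33/111) = +1·(111/33) since 33 mod 4 = 1, 111 mod 4 = 3; sign now +1
(111/33) = (12/33)   [reduce mod 33]
12 = 2^2·3; (2/33) = +1 since 33 mod 8 = 1, so (12/33) = (+1)^2·(3/33); sign now +1
reciprocity: (3/33) = +1·(33/3) since 3 mod 4 = 3, 33 mod 4 = 1; sign now +1
(33/3) = (0/3)   [reduce mod 3]
(0/3) = 0   [gcd(a, n) > 1]; final value = 0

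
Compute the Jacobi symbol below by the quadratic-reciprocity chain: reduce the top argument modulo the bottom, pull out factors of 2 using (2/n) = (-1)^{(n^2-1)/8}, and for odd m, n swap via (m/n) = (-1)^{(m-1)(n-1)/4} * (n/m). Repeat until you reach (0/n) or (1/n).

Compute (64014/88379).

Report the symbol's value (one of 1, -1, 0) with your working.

factor out 2^1: 64014 = 2^1·32007; with 88379 mod 8 = 3, (2/88379) = -1; sign now -1; continue with (32007/88379)
flip (32007/88379) -> (88379/32007): both odd, 32007 mod 4 = 3, 88379 mod 4 = 3, so the flip contributes -1; sign now +1
(88379/32007): 88379 mod 32007 = 24365, so (88379/32007) = (24365/32007)
flip (24365/32007) -> (32007/24365): both odd, 24365 mod 4 = 1, 32007 mod 4 = 3, so the flip contributes +1; sign now +1
(32007/24365): 32007 mod 24365 = 7642, so (32007/24365) = (7642/24365)
factor out 2^1: 7642 = 2^1·3821; with 24365 mod 8 = 5, (2/24365) = -1; sign now -1; continue with (3821/24365)
flip (3821/24365) -> (24365/3821): both odd, 3821 mod 4 = 1, 24365 mod 4 = 1, so the flip contributes +1; sign now -1
(24365/3821): 24365 mod 3821 = 1439, so (24365/3821) = (1439/3821)
flip (1439/3821) -> (3821/1439): both odd, 1439 mod 4 = 3, 3821 mod 4 = 1, so the flip contributes +1; sign now -1
(3821/1439): 3821 mod 1439 = 943, so (3821/1439) = (943/1439)
flip (943/1439) -> (1439/943): both odd, 943 mod 4 = 3, 1439 mod 4 = 3, so the flip contributes -1; sign now +1
(1439/943): 1439 mod 943 = 496, so (1439/943) = (496/943)
factor out 2^4: 496 = 2^4·31; with 943 mod 8 = 7, (2/943) = +1; sign now +1; continue with (31/943)
flip (31/943) -> (943/31): both odd, 31 mod 4 = 3, 943 mod 4 = 3, so the flip contributes -1; sign now -1
(943/31): 943 mod 31 = 13, so (943/31) = (13/31)
flip (13/31) -> (31/13): both odd, 13 mod 4 = 1, 31 mod 4 = 3, so the flip contributes +1; sign now -1
(31/13): 31 mod 13 = 5, so (31/13) = (5/13)
flip (5/13) -> (13/5): both odd, 5 mod 4 = 1, 13 mod 4 = 1, so the flip contributes +1; sign now -1
(13/5): 13 mod 5 = 3, so (13/5) = (3/5)
flip (3/5) -> (5/3): both odd, 3 mod 4 = 3, 5 mod 4 = 1, so the flip contributes +1; sign now -1
(5/3): 5 mod 3 = 2, so (5/3) = (2/3)
factor out 2^1: 2 = 2^1·1; with 3 mod 8 = 3, (2/3) = -1; sign now +1; continue with (1/3)
reached (1/3) = 1, so the symbol is +1

1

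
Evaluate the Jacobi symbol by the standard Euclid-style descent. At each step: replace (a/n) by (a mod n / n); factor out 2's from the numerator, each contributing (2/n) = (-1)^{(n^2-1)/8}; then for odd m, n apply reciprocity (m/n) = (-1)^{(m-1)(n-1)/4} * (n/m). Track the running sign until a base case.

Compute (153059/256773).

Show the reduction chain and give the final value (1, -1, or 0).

flip (153059/256773) -> (256773/153059): both odd, 153059 mod 4 = 3, 256773 mod 4 = 1, so the flip contributes +1; sign now +1
(256773/153059): 256773 mod 153059 = 103714, so (256773/153059) = (103714/153059)
factor out 2^1: 103714 = 2^1·51857; with 153059 mod 8 = 3, (2/153059) = -1; sign now -1; continue with (51857/153059)
flip (51857/153059) -> (153059/51857): both odd, 51857 mod 4 = 1, 153059 mod 4 = 3, so the flip contributes +1; sign now -1
(153059/51857): 153059 mod 51857 = 49345, so (153059/51857) = (49345/51857)
flip (49345/51857) -> (51857/49345): both odd, 49345 mod 4 = 1, 51857 mod 4 = 1, so the flip contributes +1; sign now -1
(51857/49345): 51857 mod 49345 = 2512, so (51857/49345) = (2512/49345)
factor out 2^4: 2512 = 2^4·157; with 49345 mod 8 = 1, (2/49345) = +1; sign now -1; continue with (157/49345)
flip (157/49345) -> (49345/157): both odd, 157 mod 4 = 1, 49345 mod 4 = 1, so the flip contributes +1; sign now -1
(49345/157): 49345 mod 157 = 47, so (49345/157) = (47/157)
flip (47/157) -> (157/47): both odd, 47 mod 4 = 3, 157 mod 4 = 1, so the flip contributes +1; sign now -1
(157/47): 157 mod 47 = 16, so (157/47) = (16/47)
factor out 2^4: 16 = 2^4·1; with 47 mod 8 = 7, (2/47) = +1; sign now -1; continue with (1/47)
reached (1/47) = 1, so the symbol is -1

-1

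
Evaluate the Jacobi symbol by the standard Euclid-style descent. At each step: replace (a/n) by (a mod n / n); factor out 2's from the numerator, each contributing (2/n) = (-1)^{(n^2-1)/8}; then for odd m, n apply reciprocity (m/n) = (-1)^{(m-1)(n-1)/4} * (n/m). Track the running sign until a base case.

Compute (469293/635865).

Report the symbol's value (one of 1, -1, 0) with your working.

flip (469293/635865) -> (635865/469293): both odd, 469293 mod 4 = 1, 635865 mod 4 = 1, so the flip contributes +1; sign now +1
(635865/469293): 635865 mod 469293 = 166572, so (635865/469293) = (166572/469293)
factor out 2^2: 166572 = 2^2·41643; with 469293 mod 8 = 5, (2/469293) = -1; sign now +1; continue with (41643/469293)
flip (41643/469293) -> (469293/41643): both odd, 41643 mod 4 = 3, 469293 mod 4 = 1, so the flip contributes +1; sign now +1
(469293/41643): 469293 mod 41643 = 11220, so (469293/41643) = (11220/41643)
factor out 2^2: 11220 = 2^2·2805; with 41643 mod 8 = 3, (2/41643) = -1; sign now +1; continue with (2805/41643)
flip (2805/41643) -> (41643/2805): both odd, 2805 mod 4 = 1, 41643 mod 4 = 3, so the flip contributes +1; sign now +1
(41643/2805): 41643 mod 2805 = 2373, so (41643/2805) = (2373/2805)
flip (2373/2805) -> (2805/2373): both odd, 2373 mod 4 = 1, 2805 mod 4 = 1, so the flip contributes +1; sign now +1
(2805/2373): 2805 mod 2373 = 432, so (2805/2373) = (432/2373)
factor out 2^4: 432 = 2^4·27; with 2373 mod 8 = 5, (2/2373) = -1; sign now +1; continue with (27/2373)
flip (27/2373) -> (2373/27): both odd, 27 mod 4 = 3, 2373 mod 4 = 1, so the flip contributes +1; sign now +1
(2373/27): 2373 mod 27 = 24, so (2373/27) = (24/27)
factor out 2^3: 24 = 2^3·3; with 27 mod 8 = 3, (2/27) = -1; sign now -1; continue with (3/27)
flip (3/27) -> (27/3): both odd, 3 mod 4 = 3, 27 mod 4 = 3, so the flip contributes -1; sign now +1
(27/3): 27 mod 3 = 0, so (27/3) = (0/3)
reached (0/3); gcd(a, n) > 1, so (0/3) = 0 and the symbol is 0

0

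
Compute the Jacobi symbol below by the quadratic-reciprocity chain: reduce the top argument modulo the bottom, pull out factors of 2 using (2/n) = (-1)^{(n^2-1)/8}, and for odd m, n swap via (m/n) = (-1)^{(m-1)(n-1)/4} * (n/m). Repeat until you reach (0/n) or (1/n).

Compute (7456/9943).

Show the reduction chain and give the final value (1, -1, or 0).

7456 = 2^5·233; (2/9943) = +1 since 9943 mod 8 = 7, so (7456/9943) = (+1)^5·(233/9943); sign now +1
reciprocity: (233/9943) = +1·(9943/233) since 233 mod 4 = 1, 9943 mod 4 = 3; sign now +1
(9943/233) = (157/233)   [reduce mod 233]
reciprocity: (157/233) = +1·(233/157) since 157 mod 4 = 1, 233 mod 4 = 1; sign now +1
(233/157) = (76/157)   [reduce mod 157]
76 = 2^2·19; (2/157) = -1 since 157 mod 8 = 5, so (76/157) = (-1)^2·(19/157); sign now +1
reciprocity: (19/157) = +1·(157/19) since 19 mod 4 = 3, 157 mod 4 = 1; sign now +1
(157/19) = (5/19)   [reduce mod 19]
reciprocity: (5/19) = +1·(19/5) since 5 mod 4 = 1, 19 mod 4 = 3; sign now +1
(19/5) = (4/5)   [reduce mod 5]
4 = 2^2·1; (2/5) = -1 since 5 mod 8 = 5, so (4/5) = (-1)^2·(1/5); sign now +1
(1/5) = 1; final value = sign = +1

1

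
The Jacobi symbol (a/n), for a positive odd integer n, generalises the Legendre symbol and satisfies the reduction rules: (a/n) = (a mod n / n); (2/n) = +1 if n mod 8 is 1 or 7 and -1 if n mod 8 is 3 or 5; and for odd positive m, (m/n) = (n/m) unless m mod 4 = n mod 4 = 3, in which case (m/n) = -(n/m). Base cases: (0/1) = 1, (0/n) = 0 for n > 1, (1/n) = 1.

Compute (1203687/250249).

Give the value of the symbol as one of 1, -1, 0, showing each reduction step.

-1

(1203687/250249) = (202691/250249)   [reduce mod 250249]
reciprocity: (202691/250249) = +1·(250249/202691) since 202691 mod 4 = 3, 250249 mod 4 = 1; sign now +1
(250249/202691) = (47558/202691)   [reduce mod 202691]
47558 = 2^1·23779; (2/202691) = -1 since 202691 mod 8 = 3, so (47558/202691) = (-1)^1·(23779/202691); sign now -1
reciprocity: (23779/202691) = -1·(202691/23779) since 23779 mod 4 = 3, 202691 mod 4 = 3; sign now +1
(202691/23779) = (12459/23779)   [reduce mod 23779]
reciprocity: (12459/23779) = -1·(23779/12459) since 12459 mod 4 = 3, 23779 mod 4 = 3; sign now -1
(23779/12459) = (11320/12459)   [reduce mod 12459]
11320 = 2^3·1415; (2/12459) = -1 since 12459 mod 8 = 3, so (11320/12459) = (-1)^3·(1415/12459); sign now +1
reciprocity: (1415/12459) = -1·(12459/1415) since 1415 mod 4 = 3, 12459 mod 4 = 3; sign now -1
(12459/1415) = (1139/1415)   [reduce mod 1415]
reciprocity: (1139/1415) = -1·(1415/1139) since 1139 mod 4 = 3, 1415 mod 4 = 3; sign now +1
(1415/1139) = (276/1139)   [reduce mod 1139]
276 = 2^2·69; (2/1139) = -1 since 1139 mod 8 = 3, so (276/1139) = (-1)^2·(69/1139); sign now +1
reciprocity: (69/1139) = +1·(1139/69) since 69 mod 4 = 1, 1139 mod 4 = 3; sign now +1
(1139/69) = (35/69)   [reduce mod 69]
reciprocity: (35/69) = +1·(69/35) since 35 mod 4 = 3, 69 mod 4 = 1; sign now +1
(69/35) = (34/35)   [reduce mod 35]
34 = 2^1·17; (2/35) = -1 since 35 mod 8 = 3, so (34/35) = (-1)^1·(17/35); sign now -1
reciprocity: (17/35) = +1·(35/17) since 17 mod 4 = 1, 35 mod 4 = 3; sign now -1
(35/17) = (1/17)   [reduce mod 17]
(1/17) = 1; final value = sign = -1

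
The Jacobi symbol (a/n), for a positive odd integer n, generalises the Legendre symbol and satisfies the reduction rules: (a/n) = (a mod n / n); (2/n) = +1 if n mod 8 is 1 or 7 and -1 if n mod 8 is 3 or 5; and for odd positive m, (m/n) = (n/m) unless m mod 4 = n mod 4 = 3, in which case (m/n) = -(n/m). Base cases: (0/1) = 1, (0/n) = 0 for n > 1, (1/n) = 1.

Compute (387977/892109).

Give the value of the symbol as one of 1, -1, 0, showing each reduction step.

reciprocity: (387977/892109) = +1·(892109/387977) since 387977 mod 4 = 1, 892109 mod 4 = 1; sign now +1
(892109/387977) = (116155/387977)   [reduce mod 387977]
reciprocity: (116155/387977) = +1·(387977/116155) since 116155 mod 4 = 3, 387977 mod 4 = 1; sign now +1
(387977/116155) = (39512/116155)   [reduce mod 116155]
39512 = 2^3·4939; (2/116155) = -1 since 116155 mod 8 = 3, so (39512/116155) = (-1)^3·(4939/116155); sign now -1
reciprocity: (4939/116155) = -1·(116155/4939) since 4939 mod 4 = 3, 116155 mod 4 = 3; sign now +1
(116155/4939) = (2558/4939)   [reduce mod 4939]
2558 = 2^1·1279; (2/4939) = -1 since 4939 mod 8 = 3, so (2558/4939) = (-1)^1·(1279/4939); sign now -1
reciprocity: (1279/4939) = -1·(4939/1279) since 1279 mod 4 = 3, 4939 mod 4 = 3; sign now +1
(4939/1279) = (1102/1279)   [reduce mod 1279]
1102 = 2^1·551; (2/1279) = +1 since 1279 mod 8 = 7, so (1102/1279) = (+1)^1·(551/1279); sign now +1
reciprocity: (551/1279) = -1·(1279/551) since 551 mod 4 = 3, 1279 mod 4 = 3; sign now -1
(1279/551) = (177/551)   [reduce mod 551]
reciprocity: (177/551) = +1·(551/177) since 177 mod 4 = 1, 551 mod 4 = 3; sign now -1
(551/177) = (20/177)   [reduce mod 177]
20 = 2^2·5; (2/177) = +1 since 177 mod 8 = 1, so (20/177) = (+1)^2·(5/177); sign now -1
reciprocity: (5/177) = +1·(177/5) since 5 mod 4 = 1, 177 mod 4 = 1; sign now -1
(177/5) = (2/5)   [reduce mod 5]
2 = 2^1·1; (2/5) = -1 since 5 mod 8 = 5, so (2/5) = (-1)^1·(1/5); sign now +1
(1/5) = 1; final value = sign = +1

1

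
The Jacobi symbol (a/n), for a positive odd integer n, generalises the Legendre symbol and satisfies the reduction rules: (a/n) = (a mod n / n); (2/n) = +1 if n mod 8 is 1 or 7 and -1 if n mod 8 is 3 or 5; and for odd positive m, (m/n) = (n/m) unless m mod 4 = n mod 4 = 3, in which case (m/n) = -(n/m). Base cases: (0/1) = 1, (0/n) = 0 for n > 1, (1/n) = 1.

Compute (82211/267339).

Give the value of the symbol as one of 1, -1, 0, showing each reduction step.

reciprocity: (82211/267339) = -1·(267339/82211) since 82211 mod 4 = 3, 267339 mod 4 = 3; sign now -1
(267339/82211) = (20706/82211)   [reduce mod 82211]
20706 = 2^1·10353; (2/82211) = -1 since 82211 mod 8 = 3, so (20706/82211) = (-1)^1·(10353/82211); sign now +1
reciprocity: (10353/82211) = +1·(82211/10353) since 10353 mod 4 = 1, 82211 mod 4 = 3; sign now +1
(82211/10353) = (9740/10353)   [reduce mod 10353]
9740 = 2^2·2435; (2/10353) = +1 since 10353 mod 8 = 1, so (9740/10353) = (+1)^2·(2435/10353); sign now +1
reciprocity: (2435/10353) = +1·(10353/2435) since 2435 mod 4 = 3, 10353 mod 4 = 1; sign now +1
(10353/2435) = (613/2435)   [reduce mod 2435]
reciprocity: (613/2435) = +1·(2435/613) since 613 mod 4 = 1, 2435 mod 4 = 3; sign now +1
(2435/613) = (596/613)   [reduce mod 613]
596 = 2^2·149; (2/613) = -1 since 613 mod 8 = 5, so (596/613) = (-1)^2·(149/613); sign now +1
reciprocity: (149/613) = +1·(613/149) since 149 mod 4 = 1, 613 mod 4 = 1; sign now +1
(613/149) = (17/149)   [reduce mod 149]
reciprocity: (17/149) = +1·(149/17) since 17 mod 4 = 1, 149 mod 4 = 1; sign now +1
(149/17) = (13/17)   [reduce mod 17]
reciprocity: (13/17) = +1·(17/13) since 13 mod 4 = 1, 17 mod 4 = 1; sign now +1
(17/13) = (4/13)   [reduce mod 13]
4 = 2^2·1; (2/13) = -1 since 13 mod 8 = 5, so (4/13) = (-1)^2·(1/13); sign now +1
(1/13) = 1; final value = sign = +1

1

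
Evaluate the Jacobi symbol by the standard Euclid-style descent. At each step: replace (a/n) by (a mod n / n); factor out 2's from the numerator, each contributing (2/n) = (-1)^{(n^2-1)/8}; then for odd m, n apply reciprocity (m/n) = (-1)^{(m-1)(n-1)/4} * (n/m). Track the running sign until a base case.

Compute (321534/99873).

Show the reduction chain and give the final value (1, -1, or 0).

0

(321534/99873) = (21915/99873)   [reduce mod 99873]
reciprocity: (21915/99873) = +1·(99873/21915) since 21915 mod 4 = 3, 99873 mod 4 = 1; sign now +1
(99873/21915) = (12213/21915)   [reduce mod 21915]
reciprocity: (12213/21915) = +1·(21915/12213) since 12213 mod 4 = 1, 21915 mod 4 = 3; sign now +1
(21915/12213) = (9702/12213)   [reduce mod 12213]
9702 = 2^1·4851; (2/12213) = -1 since 12213 mod 8 = 5, so (9702/12213) = (-1)^1·(4851/12213); sign now -1
reciprocity: (4851/12213) = +1·(12213/4851) since 4851 mod 4 = 3, 12213 mod 4 = 1; sign now -1
(12213/4851) = (2511/4851)   [reduce mod 4851]
reciprocity: (2511/4851) = -1·(4851/2511) since 2511 mod 4 = 3, 4851 mod 4 = 3; sign now +1
(4851/2511) = (2340/2511)   [reduce mod 2511]
2340 = 2^2·585; (2/2511) = +1 since 2511 mod 8 = 7, so (2340/2511) = (+1)^2·(585/2511); sign now +1
reciprocity: (585/2511) = +1·(2511/585) since 585 mod 4 = 1, 2511 mod 4 = 3; sign now +1
(2511/585) = (171/585)   [reduce mod 585]
reciprocity: (171/585) = +1·(585/171) since 171 mod 4 = 3, 585 mod 4 = 1; sign now +1
(585/171) = (72/171)   [reduce mod 171]
72 = 2^3·9; (2/171) = -1 since 171 mod 8 = 3, so (72/171) = (-1)^3·(9/171); sign now -1
reciprocity: (9/171) = +1·(171/9) since 9 mod 4 = 1, 171 mod 4 = 3; sign now -1
(171/9) = (0/9)   [reduce mod 9]
(0/9) = 0   [gcd(a, n) > 1]; final value = 0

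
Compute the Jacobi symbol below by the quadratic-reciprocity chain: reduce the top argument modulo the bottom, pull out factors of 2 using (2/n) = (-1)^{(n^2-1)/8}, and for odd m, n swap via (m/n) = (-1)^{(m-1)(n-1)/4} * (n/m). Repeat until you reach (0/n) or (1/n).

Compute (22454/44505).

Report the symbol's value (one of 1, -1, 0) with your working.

-1

factor out 2^1: 22454 = 2^1·11227; with 44505 mod 8 = 1, (2/44505) = +1; sign now +1; continue with (11227/44505)
flip (11227/44505) -> (44505/11227): both odd, 11227 mod 4 = 3, 44505 mod 4 = 1, so the flip contributes +1; sign now +1
(44505/11227): 44505 mod 11227 = 10824, so (44505/11227) = (10824/11227)
factor out 2^3: 10824 = 2^3·1353; with 11227 mod 8 = 3, (2/11227) = -1; sign now -1; continue with (1353/11227)
flip (1353/11227) -> (11227/1353): both odd, 1353 mod 4 = 1, 11227 mod 4 = 3, so the flip contributes +1; sign now -1
(11227/1353): 11227 mod 1353 = 403, so (11227/1353) = (403/1353)
flip (403/1353) -> (1353/403): both odd, 403 mod 4 = 3, 1353 mod 4 = 1, so the flip contributes +1; sign now -1
(1353/403): 1353 mod 403 = 144, so (1353/403) = (144/403)
factor out 2^4: 144 = 2^4·9; with 403 mod 8 = 3, (2/403) = -1; sign now -1; continue with (9/403)
flip (9/403) -> (403/9): both odd, 9 mod 4 = 1, 403 mod 4 = 3, so the flip contributes +1; sign now -1
(403/9): 403 mod 9 = 7, so (403/9) = (7/9)
flip (7/9) -> (9/7): both odd, 7 mod 4 = 3, 9 mod 4 = 1, so the flip contributes +1; sign now -1
(9/7): 9 mod 7 = 2, so (9/7) = (2/7)
factor out 2^1: 2 = 2^1·1; with 7 mod 8 = 7, (2/7) = +1; sign now -1; continue with (1/7)
reached (1/7) = 1, so the symbol is -1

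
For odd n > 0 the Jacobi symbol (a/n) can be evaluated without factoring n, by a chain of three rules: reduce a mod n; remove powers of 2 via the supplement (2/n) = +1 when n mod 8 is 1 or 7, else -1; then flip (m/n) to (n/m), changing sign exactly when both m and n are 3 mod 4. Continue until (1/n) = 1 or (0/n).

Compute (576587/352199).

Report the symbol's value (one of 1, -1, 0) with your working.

(576587/352199): 576587 mod 352199 = 224388, so (576587/352199) = (224388/352199)
factor out 2^2: 224388 = 2^2·56097; with 352199 mod 8 = 7, (2/352199) = +1; sign now +1; continue with (56097/352199)
flip (56097/352199) -> (352199/56097): both odd, 56097 mod 4 = 1, 352199 mod 4 = 3, so the flip contributes +1; sign now +1
(352199/56097): 352199 mod 56097 = 15617, so (352199/56097) = (15617/56097)
flip (15617/56097) -> (56097/15617): both odd, 15617 mod 4 = 1, 56097 mod 4 = 1, so the flip contributes +1; sign now +1
(56097/15617): 56097 mod 15617 = 9246, so (56097/15617) = (9246/15617)
factor out 2^1: 9246 = 2^1·4623; with 15617 mod 8 = 1, (2/15617) = +1; sign now +1; continue with (4623/15617)
flip (4623/15617) -> (15617/4623): both odd, 4623 mod 4 = 3, 15617 mod 4 = 1, so the flip contributes +1; sign now +1
(15617/4623): 15617 mod 4623 = 1748, so (15617/4623) = (1748/4623)
factor out 2^2: 1748 = 2^2·437; with 4623 mod 8 = 7, (2/4623) = +1; sign now +1; continue with (437/4623)
flip (437/4623) -> (4623/437): both odd, 437 mod 4 = 1, 4623 mod 4 = 3, so the flip contributes +1; sign now +1
(4623/437): 4623 mod 437 = 253, so (4623/437) = (253/437)
flip (253/437) -> (437/253): both odd, 253 mod 4 = 1, 437 mod 4 = 1, so the flip contributes +1; sign now +1
(437/253): 437 mod 253 = 184, so (437/253) = (184/253)
factor out 2^3: 184 = 2^3·23; with 253 mod 8 = 5, (2/253) = -1; sign now -1; continue with (23/253)
flip (23/253) -> (253/23): both odd, 23 mod 4 = 3, 253 mod 4 = 1, so the flip contributes +1; sign now -1
(253/23): 253 mod 23 = 0, so (253/23) = (0/23)
reached (0/23); gcd(a, n) > 1, so (0/23) = 0 and the symbol is 0

0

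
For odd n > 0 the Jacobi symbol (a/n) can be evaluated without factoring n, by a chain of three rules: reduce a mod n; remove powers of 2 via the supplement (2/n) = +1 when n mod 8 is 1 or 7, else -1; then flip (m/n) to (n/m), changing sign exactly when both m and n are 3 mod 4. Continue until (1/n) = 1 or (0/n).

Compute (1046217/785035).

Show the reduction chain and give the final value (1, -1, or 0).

(1046217/785035): 1046217 mod 785035 = 261182, so (1046217/785035) = (261182/785035)
factor out 2^1: 261182 = 2^1·130591; with 785035 mod 8 = 3, (2/785035) = -1; sign now -1; continue with (130591/785035)
flip (130591/785035) -> (785035/130591): both odd, 130591 mod 4 = 3, 785035 mod 4 = 3, so the flip contributes -1; sign now +1
(785035/130591): 785035 mod 130591 = 1489, so (785035/130591) = (1489/130591)
flip (1489/130591) -> (130591/1489): both odd, 1489 mod 4 = 1, 130591 mod 4 = 3, so the flip contributes +1; sign now +1
(130591/1489): 130591 mod 1489 = 1048, so (130591/1489) = (1048/1489)
factor out 2^3: 1048 = 2^3·131; with 1489 mod 8 = 1, (2/1489) = +1; sign now +1; continue with (131/1489)
flip (131/1489) -> (1489/131): both odd, 131 mod 4 = 3, 1489 mod 4 = 1, so the flip contributes +1; sign now +1
(1489/131): 1489 mod 131 = 48, so (1489/131) = (48/131)
factor out 2^4: 48 = 2^4·3; with 131 mod 8 = 3, (2/131) = -1; sign now +1; continue with (3/131)
flip (3/131) -> (131/3): both odd, 3 mod 4 = 3, 131 mod 4 = 3, so the flip contributes -1; sign now -1
(131/3): 131 mod 3 = 2, so (131/3) = (2/3)
factor out 2^1: 2 = 2^1·1; with 3 mod 8 = 3, (2/3) = -1; sign now +1; continue with (1/3)
reached (1/3) = 1, so the symbol is +1

1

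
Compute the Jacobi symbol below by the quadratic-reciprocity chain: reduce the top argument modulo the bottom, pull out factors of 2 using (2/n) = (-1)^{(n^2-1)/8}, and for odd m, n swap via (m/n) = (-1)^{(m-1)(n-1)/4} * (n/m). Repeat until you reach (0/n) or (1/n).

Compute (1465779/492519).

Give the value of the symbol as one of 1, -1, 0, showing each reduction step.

0

(1465779/492519): 1465779 mod 492519 = 480741, so (1465779/492519) = (480741/492519)
flip (480741/492519) -> (492519/480741): both odd, 480741 mod 4 = 1, 492519 mod 4 = 3, so the flip contributes +1; sign now +1
(492519/480741): 492519 mod 480741 = 11778, so (492519/480741) = (11778/480741)
factor out 2^1: 11778 = 2^1·5889; with 480741 mod 8 = 5, (2/480741) = -1; sign now -1; continue with (5889/480741)
flip (5889/480741) -> (480741/5889): both odd, 5889 mod 4 = 1, 480741 mod 4 = 1, so the flip contributes +1; sign now -1
(480741/5889): 480741 mod 5889 = 3732, so (480741/5889) = (3732/5889)
factor out 2^2: 3732 = 2^2·933; with 5889 mod 8 = 1, (2/5889) = +1; sign now -1; continue with (933/5889)
flip (933/5889) -> (5889/933): both odd, 933 mod 4 = 1, 5889 mod 4 = 1, so the flip contributes +1; sign now -1
(5889/933): 5889 mod 933 = 291, so (5889/933) = (291/933)
flip (291/933) -> (933/291): both odd, 291 mod 4 = 3, 933 mod 4 = 1, so the flip contributes +1; sign now -1
(933/291): 933 mod 291 = 60, so (933/291) = (60/291)
factor out 2^2: 60 = 2^2·15; with 291 mod 8 = 3, (2/291) = -1; sign now -1; continue with (15/291)
flip (15/291) -> (291/15): both odd, 15 mod 4 = 3, 291 mod 4 = 3, so the flip contributes -1; sign now +1
(291/15): 291 mod 15 = 6, so (291/15) = (6/15)
factor out 2^1: 6 = 2^1·3; with 15 mod 8 = 7, (2/15) = +1; sign now +1; continue with (3/15)
flip (3/15) -> (15/3): both odd, 3 mod 4 = 3, 15 mod 4 = 3, so the flip contributes -1; sign now -1
(15/3): 15 mod 3 = 0, so (15/3) = (0/3)
reached (0/3); gcd(a, n) > 1, so (0/3) = 0 and the symbol is 0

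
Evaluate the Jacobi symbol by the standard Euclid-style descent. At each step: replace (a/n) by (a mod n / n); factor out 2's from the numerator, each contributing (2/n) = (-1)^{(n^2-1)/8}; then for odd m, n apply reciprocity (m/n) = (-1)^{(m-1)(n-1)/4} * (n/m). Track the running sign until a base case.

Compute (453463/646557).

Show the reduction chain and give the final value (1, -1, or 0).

1

reciprocity: (453463/646557) = +1·(646557/453463) since 453463 mod 4 = 3, 646557 mod 4 = 1; sign now +1
(646557/453463) = (193094/453463)   [reduce mod 453463]
193094 = 2^1·96547; (2/453463) = +1 since 453463 mod 8 = 7, so (193094/453463) = (+1)^1·(96547/453463); sign now +1
reciprocity: (96547/453463) = -1·(453463/96547) since 96547 mod 4 = 3, 453463 mod 4 = 3; sign now -1
(453463/96547) = (67275/96547)   [reduce mod 96547]
reciprocity: (67275/96547) = -1·(96547/67275) since 67275 mod 4 = 3, 96547 mod 4 = 3; sign now +1
(96547/67275) = (29272/67275)   [reduce mod 67275]
29272 = 2^3·3659; (2/67275) = -1 since 67275 mod 8 = 3, so (29272/67275) = (-1)^3·(3659/67275); sign now -1
reciprocity: (3659/67275) = -1·(67275/3659) since 3659 mod 4 = 3, 67275 mod 4 = 3; sign now +1
(67275/3659) = (1413/3659)   [reduce mod 3659]
reciprocity: (1413/3659) = +1·(3659/1413) since 1413 mod 4 = 1, 3659 mod 4 = 3; sign now +1
(3659/1413) = (833/1413)   [reduce mod 1413]
reciprocity: (833/1413) = +1·(1413/833) since 833 mod 4 = 1, 1413 mod 4 = 1; sign now +1
(1413/833) = (580/833)   [reduce mod 833]
580 = 2^2·145; (2/833) = +1 since 833 mod 8 = 1, so (580/833) = (+1)^2·(145/833); sign now +1
reciprocity: (145/833) = +1·(833/145) since 145 mod 4 = 1, 833 mod 4 = 1; sign now +1
(833/145) = (108/145)   [reduce mod 145]
108 = 2^2·27; (2/145) = +1 since 145 mod 8 = 1, so (108/145) = (+1)^2·(27/145); sign now +1
reciprocity: (27/145) = +1·(145/27) since 27 mod 4 = 3, 145 mod 4 = 1; sign now +1
(145/27) = (10/27)   [reduce mod 27]
10 = 2^1·5; (2/27) = -1 since 27 mod 8 = 3, so (10/27) = (-1)^1·(5/27); sign now -1
reciprocity: (5/27) = +1·(27/5) since 5 mod 4 = 1, 27 mod 4 = 3; sign now -1
(27/5) = (2/5)   [reduce mod 5]
2 = 2^1·1; (2/5) = -1 since 5 mod 8 = 5, so (2/5) = (-1)^1·(1/5); sign now +1
(1/5) = 1; final value = sign = +1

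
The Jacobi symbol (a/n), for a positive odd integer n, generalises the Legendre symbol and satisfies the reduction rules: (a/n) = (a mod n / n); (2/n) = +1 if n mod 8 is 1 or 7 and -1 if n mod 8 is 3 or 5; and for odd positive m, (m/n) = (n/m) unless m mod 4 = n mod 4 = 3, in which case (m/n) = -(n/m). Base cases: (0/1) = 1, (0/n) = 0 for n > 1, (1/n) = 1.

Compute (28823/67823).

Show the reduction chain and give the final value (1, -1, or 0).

-1

flip (28823/67823) -> (67823/28823): both odd, 28823 mod 4 = 3, 67823 mod 4 = 3, so the flip contributes -1; sign now -1
(67823/28823): 67823 mod 28823 = 10177, so (67823/28823) = (10177/28823)
flip (10177/28823) -> (28823/10177): both odd, 10177 mod 4 = 1, 28823 mod 4 = 3, so the flip contributes +1; sign now -1
(28823/10177): 28823 mod 10177 = 8469, so (28823/10177) = (8469/10177)
flip (8469/10177) -> (10177/8469): both odd, 8469 mod 4 = 1, 10177 mod 4 = 1, so the flip contributes +1; sign now -1
(10177/8469): 10177 mod 8469 = 1708, so (10177/8469) = (1708/8469)
factor out 2^2: 1708 = 2^2·427; with 8469 mod 8 = 5, (2/8469) = -1; sign now -1; continue with (427/8469)
flip (427/8469) -> (8469/427): both odd, 427 mod 4 = 3, 8469 mod 4 = 1, so the flip contributes +1; sign now -1
(8469/427): 8469 mod 427 = 356, so (8469/427) = (356/427)
factor out 2^2: 356 = 2^2·89; with 427 mod 8 = 3, (2/427) = -1; sign now -1; continue with (89/427)
flip (89/427) -> (427/89): both odd, 89 mod 4 = 1, 427 mod 4 = 3, so the flip contributes +1; sign now -1
(427/89): 427 mod 89 = 71, so (427/89) = (71/89)
flip (71/89) -> (89/71): both odd, 71 mod 4 = 3, 89 mod 4 = 1, so the flip contributes +1; sign now -1
(89/71): 89 mod 71 = 18, so (89/71) = (18/71)
factor out 2^1: 18 = 2^1·9; with 71 mod 8 = 7, (2/71) = +1; sign now -1; continue with (9/71)
flip (9/71) -> (71/9): both odd, 9 mod 4 = 1, 71 mod 4 = 3, so the flip contributes +1; sign now -1
(71/9): 71 mod 9 = 8, so (71/9) = (8/9)
factor out 2^3: 8 = 2^3·1; with 9 mod 8 = 1, (2/9) = +1; sign now -1; continue with (1/9)
reached (1/9) = 1, so the symbol is -1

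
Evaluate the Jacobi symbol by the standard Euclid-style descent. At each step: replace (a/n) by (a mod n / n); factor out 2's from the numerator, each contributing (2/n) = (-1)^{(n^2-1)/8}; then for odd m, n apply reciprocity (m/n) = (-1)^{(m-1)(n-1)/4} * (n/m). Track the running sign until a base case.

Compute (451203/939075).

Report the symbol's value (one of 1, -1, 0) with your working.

0

reciprocity: (451203/939075) = -1·(939075/451203) since 451203 mod 4 = 3, 939075 mod 4 = 3; sign now -1
(939075/451203) = (36669/451203)   [reduce mod 451203]
reciprocity: (36669/451203) = +1·(451203/36669) since 36669 mod 4 = 1, 451203 mod 4 = 3; sign now -1
(451203/36669) = (11175/36669)   [reduce mod 36669]
reciprocity: (11175/36669) = +1·(36669/11175) since 11175 mod 4 = 3, 36669 mod 4 = 1; sign now -1
(36669/11175) = (3144/11175)   [reduce mod 11175]
3144 = 2^3·393; (2/11175) = +1 since 11175 mod 8 = 7, so (3144/11175) = (+1)^3·(393/11175); sign now -1
reciprocity: (393/11175) = +1·(11175/393) since 393 mod 4 = 1, 11175 mod 4 = 3; sign now -1
(11175/393) = (171/393)   [reduce mod 393]
reciprocity: (171/393) = +1·(393/171) since 171 mod 4 = 3, 393 mod 4 = 1; sign now -1
(393/171) = (51/171)   [reduce mod 171]
reciprocity: (51/171) = -1·(171/51) since 51 mod 4 = 3, 171 mod 4 = 3; sign now +1
(171/51) = (18/51)   [reduce mod 51]
18 = 2^1·9; (2/51) = -1 since 51 mod 8 = 3, so (18/51) = (-1)^1·(9/51); sign now -1
reciprocity: (9/51) = +1·(51/9) since 9 mod 4 = 1, 51 mod 4 = 3; sign now -1
(51/9) = (6/9)   [reduce mod 9]
6 = 2^1·3; (2/9) = +1 since 9 mod 8 = 1, so (6/9) = (+1)^1·(3/9); sign now -1
reciprocity: (3/9) = +1·(9/3) since 3 mod 4 = 3, 9 mod 4 = 1; sign now -1
(9/3) = (0/3)   [reduce mod 3]
(0/3) = 0   [gcd(a, n) > 1]; final value = 0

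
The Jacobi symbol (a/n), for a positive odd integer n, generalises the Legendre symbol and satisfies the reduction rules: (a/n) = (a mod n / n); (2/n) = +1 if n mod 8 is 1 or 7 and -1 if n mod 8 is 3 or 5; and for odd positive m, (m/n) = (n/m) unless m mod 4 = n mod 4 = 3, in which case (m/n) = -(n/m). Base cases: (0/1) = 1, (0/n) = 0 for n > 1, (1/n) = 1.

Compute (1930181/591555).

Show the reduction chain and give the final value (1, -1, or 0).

(1930181/591555): 1930181 mod 591555 = 155516, so (1930181/591555) = (155516/591555)
factor out 2^2: 155516 = 2^2·38879; with 591555 mod 8 = 3, (2/591555) = -1; sign now +1; continue with (38879/591555)
flip (38879/591555) -> (591555/38879): both odd, 38879 mod 4 = 3, 591555 mod 4 = 3, so the flip contributes -1; sign now -1
(591555/38879): 591555 mod 38879 = 8370, so (591555/38879) = (8370/38879)
factor out 2^1: 8370 = 2^1·4185; with 38879 mod 8 = 7, (2/38879) = +1; sign now -1; continue with (4185/38879)
flip (4185/38879) -> (38879/4185): both odd, 4185 mod 4 = 1, 38879 mod 4 = 3, so the flip contributes +1; sign now -1
(38879/4185): 38879 mod 4185 = 1214, so (38879/4185) = (1214/4185)
factor out 2^1: 1214 = 2^1·607; with 4185 mod 8 = 1, (2/4185) = +1; sign now -1; continue with (607/4185)
flip (607/4185) -> (4185/607): both odd, 607 mod 4 = 3, 4185 mod 4 = 1, so the flip contributes +1; sign now -1
(4185/607): 4185 mod 607 = 543, so (4185/607) = (543/607)
flip (543/607) -> (607/543): both odd, 543 mod 4 = 3, 607 mod 4 = 3, so the flip contributes -1; sign now +1
(607/543): 607 mod 543 = 64, so (607/543) = (64/543)
factor out 2^6: 64 = 2^6·1; with 543 mod 8 = 7, (2/543) = +1; sign now +1; continue with (1/543)
reached (1/543) = 1, so the symbol is +1

1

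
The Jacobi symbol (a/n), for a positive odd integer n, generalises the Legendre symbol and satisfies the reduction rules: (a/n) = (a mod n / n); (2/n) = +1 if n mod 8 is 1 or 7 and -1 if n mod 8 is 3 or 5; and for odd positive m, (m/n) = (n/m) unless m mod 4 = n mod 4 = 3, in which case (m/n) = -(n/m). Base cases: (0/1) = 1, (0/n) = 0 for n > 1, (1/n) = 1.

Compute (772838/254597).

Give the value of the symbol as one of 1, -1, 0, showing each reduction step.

(772838/254597) = (9047/254597)   [reduce mod 254597]
reciprocity: (9047/254597) = +1·(254597/9047) since 9047 mod 4 = 3, 254597 mod 4 = 1; sign now +1
(254597/9047) = (1281/9047)   [reduce mod 9047]
reciprocity: (1281/9047) = +1·(9047/1281) since 1281 mod 4 = 1, 9047 mod 4 = 3; sign now +1
(9047/1281) = (80/1281)   [reduce mod 1281]
80 = 2^4·5; (2/1281) = +1 since 1281 mod 8 = 1, so (80/1281) = (+1)^4·(5/1281); sign now +1
reciprocity: (5/1281) = +1·(1281/5) since 5 mod 4 = 1, 1281 mod 4 = 1; sign now +1
(1281/5) = (1/5)   [reduce mod 5]
(1/5) = 1; final value = sign = +1

1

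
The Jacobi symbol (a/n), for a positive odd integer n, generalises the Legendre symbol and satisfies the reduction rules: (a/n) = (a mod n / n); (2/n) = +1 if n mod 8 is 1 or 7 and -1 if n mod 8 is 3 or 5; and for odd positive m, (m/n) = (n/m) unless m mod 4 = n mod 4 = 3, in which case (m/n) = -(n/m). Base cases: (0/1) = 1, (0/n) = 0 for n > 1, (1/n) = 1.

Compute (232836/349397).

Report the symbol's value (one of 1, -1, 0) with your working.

1

232836 = 2^2·58209; (2/349397) = -1 since 349397 mod 8 = 5, so (232836/349397) = (-1)^2·(58209/349397); sign now +1
reciprocity: (58209/349397) = +1·(349397/58209) since 58209 mod 4 = 1, 349397 mod 4 = 1; sign now +1
(349397/58209) = (143/58209)   [reduce mod 58209]
reciprocity: (143/58209) = +1·(58209/143) since 143 mod 4 = 3, 58209 mod 4 = 1; sign now +1
(58209/143) = (8/143)   [reduce mod 143]
8 = 2^3·1; (2/143) = +1 since 143 mod 8 = 7, so (8/143) = (+1)^3·(1/143); sign now +1
(1/143) = 1; final value = sign = +1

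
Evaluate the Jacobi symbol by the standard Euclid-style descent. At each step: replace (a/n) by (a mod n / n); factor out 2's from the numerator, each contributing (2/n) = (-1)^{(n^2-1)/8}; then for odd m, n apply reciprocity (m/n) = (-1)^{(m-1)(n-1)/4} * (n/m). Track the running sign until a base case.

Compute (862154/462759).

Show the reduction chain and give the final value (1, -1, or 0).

(862154/462759): 862154 mod 462759 = 399395, so (862154/462759) = (399395/462759)
flip (399395/462759) -> (462759/399395): both odd, 399395 mod 4 = 3, 462759 mod 4 = 3, so the flip contributes -1; sign now -1
(462759/399395): 462759 mod 399395 = 63364, so (462759/399395) = (63364/399395)
factor out 2^2: 63364 = 2^2·15841; with 399395 mod 8 = 3, (2/399395) = -1; sign now -1; continue with (15841/399395)
flip (15841/399395) -> (399395/15841): both odd, 15841 mod 4 = 1, 399395 mod 4 = 3, so the flip contributes +1; sign now -1
(399395/15841): 399395 mod 15841 = 3370, so (399395/15841) = (3370/15841)
factor out 2^1: 3370 = 2^1·1685; with 15841 mod 8 = 1, (2/15841) = +1; sign now -1; continue with (1685/15841)
flip (1685/15841) -> (15841/1685): both odd, 1685 mod 4 = 1, 15841 mod 4 = 1, so the flip contributes +1; sign now -1
(15841/1685): 15841 mod 1685 = 676, so (15841/1685) = (676/1685)
factor out 2^2: 676 = 2^2·169; with 1685 mod 8 = 5, (2/1685) = -1; sign now -1; continue with (169/1685)
flip (169/1685) -> (1685/169): both odd, 169 mod 4 = 1, 1685 mod 4 = 1, so the flip contributes +1; sign now -1
(1685/169): 1685 mod 169 = 164, so (1685/169) = (164/169)
factor out 2^2: 164 = 2^2·41; with 169 mod 8 = 1, (2/169) = +1; sign now -1; continue with (41/169)
flip (41/169) -> (169/41): both odd, 41 mod 4 = 1, 169 mod 4 = 1, so the flip contributes +1; sign now -1
(169/41): 169 mod 41 = 5, so (169/41) = (5/41)
flip (5/41) -> (41/5): both odd, 5 mod 4 = 1, 41 mod 4 = 1, so the flip contributes +1; sign now -1
(41/5): 41 mod 5 = 1, so (41/5) = (1/5)
reached (1/5) = 1, so the symbol is -1

-1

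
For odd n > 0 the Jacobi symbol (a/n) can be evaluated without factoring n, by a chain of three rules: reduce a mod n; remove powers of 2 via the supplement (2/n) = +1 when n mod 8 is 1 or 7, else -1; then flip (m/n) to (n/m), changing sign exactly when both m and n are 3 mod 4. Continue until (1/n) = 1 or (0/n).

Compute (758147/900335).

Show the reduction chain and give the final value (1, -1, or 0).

flip (758147/900335) -> (900335/758147): both odd, 758147 mod 4 = 3, 900335 mod 4 = 3, so the flip contributes -1; sign now -1
(900335/758147): 900335 mod 758147 = 142188, so (900335/758147) = (142188/758147)
factor out 2^2: 142188 = 2^2·35547; with 758147 mod 8 = 3, (2/758147) = -1; sign now -1; continue with (35547/758147)
flip (35547/758147) -> (758147/35547): both odd, 35547 mod 4 = 3, 758147 mod 4 = 3, so the flip contributes -1; sign now +1
(758147/35547): 758147 mod 35547 = 11660, so (758147/35547) = (11660/35547)
factor out 2^2: 11660 = 2^2·2915; with 35547 mod 8 = 3, (2/35547) = -1; sign now +1; continue with (2915/35547)
flip (2915/35547) -> (35547/2915): both odd, 2915 mod 4 = 3, 35547 mod 4 = 3, so the flip contributes -1; sign now -1
(35547/2915): 35547 mod 2915 = 567, so (35547/2915) = (567/2915)
flip (567/2915) -> (2915/567): both odd, 567 mod 4 = 3, 2915 mod 4 = 3, so the flip contributes -1; sign now +1
(2915/567): 2915 mod 567 = 80, so (2915/567) = (80/567)
factor out 2^4: 80 = 2^4·5; with 567 mod 8 = 7, (2/567) = +1; sign now +1; continue with (5/567)
flip (5/567) -> (567/5): both odd, 5 mod 4 = 1, 567 mod 4 = 3, so the flip contributes +1; sign now +1
(567/5): 567 mod 5 = 2, so (567/5) = (2/5)
factor out 2^1: 2 = 2^1·1; with 5 mod 8 = 5, (2/5) = -1; sign now -1; continue with (1/5)
reached (1/5) = 1, so the symbol is -1

-1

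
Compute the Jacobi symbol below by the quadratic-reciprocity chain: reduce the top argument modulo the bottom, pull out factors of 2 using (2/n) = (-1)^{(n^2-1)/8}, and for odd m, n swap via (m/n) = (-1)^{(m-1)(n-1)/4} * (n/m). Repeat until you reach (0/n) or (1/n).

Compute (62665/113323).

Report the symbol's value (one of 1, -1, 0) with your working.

1

flip (62665/113323) -> (113323/62665): both odd, 62665 mod 4 = 1, 113323 mod 4 = 3, so the flip contributes +1; sign now +1
(113323/62665): 113323 mod 62665 = 50658, so (113323/62665) = (50658/62665)
factor out 2^1: 50658 = 2^1·25329; with 62665 mod 8 = 1, (2/62665) = +1; sign now +1; continue with (25329/62665)
flip (25329/62665) -> (62665/25329): both odd, 25329 mod 4 = 1, 62665 mod 4 = 1, so the flip contributes +1; sign now +1
(62665/25329): 62665 mod 25329 = 12007, so (62665/25329) = (12007/25329)
flip (12007/25329) -> (25329/12007): both odd, 12007 mod 4 = 3, 25329 mod 4 = 1, so the flip contributes +1; sign now +1
(25329/12007): 25329 mod 12007 = 1315, so (25329/12007) = (1315/12007)
flip (1315/12007) -> (12007/1315): both odd, 1315 mod 4 = 3, 12007 mod 4 = 3, so the flip contributes -1; sign now -1
(12007/1315): 12007 mod 1315 = 172, so (12007/1315) = (172/1315)
factor out 2^2: 172 = 2^2·43; with 1315 mod 8 = 3, (2/1315) = -1; sign now -1; continue with (43/1315)
flip (43/1315) -> (1315/43): both odd, 43 mod 4 = 3, 1315 mod 4 = 3, so the flip contributes -1; sign now +1
(1315/43): 1315 mod 43 = 25, so (1315/43) = (25/43)
flip (25/43) -> (43/25): both odd, 25 mod 4 = 1, 43 mod 4 = 3, so the flip contributes +1; sign now +1
(43/25): 43 mod 25 = 18, so (43/25) = (18/25)
factor out 2^1: 18 = 2^1·9; with 25 mod 8 = 1, (2/25) = +1; sign now +1; continue with (9/25)
flip (9/25) -> (25/9): both odd, 9 mod 4 = 1, 25 mod 4 = 1, so the flip contributes +1; sign now +1
(25/9): 25 mod 9 = 7, so (25/9) = (7/9)
flip (7/9) -> (9/7): both odd, 7 mod 4 = 3, 9 mod 4 = 1, so the flip contributes +1; sign now +1
(9/7): 9 mod 7 = 2, so (9/7) = (2/7)
factor out 2^1: 2 = 2^1·1; with 7 mod 8 = 7, (2/7) = +1; sign now +1; continue with (1/7)
reached (1/7) = 1, so the symbol is +1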